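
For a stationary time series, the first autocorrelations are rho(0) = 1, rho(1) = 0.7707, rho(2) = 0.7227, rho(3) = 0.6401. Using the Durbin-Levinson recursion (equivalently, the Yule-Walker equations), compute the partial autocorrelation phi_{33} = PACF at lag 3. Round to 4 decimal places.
\phi_{33} = 0.0421

The PACF at lag k is phi_{kk}, the last component of the solution
to the Yule-Walker system G_k phi = r_k where
  (G_k)_{ij} = rho(|i - j|), (r_k)_i = rho(i), i,j = 1..k.
Equivalently, Durbin-Levinson gives phi_{kk} iteratively:
  phi_{11} = rho(1)
  phi_{kk} = [rho(k) - sum_{j=1..k-1} phi_{k-1,j} rho(k-j)]
            / [1 - sum_{j=1..k-1} phi_{k-1,j} rho(j)],
  phi_{k,j} = phi_{k-1,j} - phi_{kk} phi_{k-1,k-j},  j = 1..k-1.
Step k = 1:
  phi_11 = rho(1) = 0.7707.
Step k = 2:
  phi_22 = [rho(2) - phi_11 rho(1)] / [1 - phi_11 rho(1)] = [0.7227 - (0.7707)(0.7707)] / [1 - (0.7707)(0.7707)]
         = 0.12872151 / 0.40602151 = 0.317031.
  Update: phi_21 = phi_11 - phi_22 phi_11 = 0.7707 - (0.317031)(0.7707) = 0.526364.
Step k = 3:
  phi_33 = [rho(3) - phi_21 rho(2) - phi_22 rho(1)] / [1 - phi_21 rho(1) - phi_22 rho(2)]
    numerator   = 0.6401 - (0.526364)(0.7227) - (0.317031)(0.7707) = 0.01536074
    denominator = 1 - (0.526364)(0.7707) - (0.317031)(0.7227) = 0.36521277
  phi_33 = 0.01536074 / 0.36521277 = 0.0421.
Therefore phi_{33} = 0.0421.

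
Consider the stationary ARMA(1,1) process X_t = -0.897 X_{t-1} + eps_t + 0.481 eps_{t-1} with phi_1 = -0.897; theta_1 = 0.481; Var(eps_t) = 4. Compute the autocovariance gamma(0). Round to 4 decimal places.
\gamma(0) = 7.5428

Multiply the model equation by X_{t-k} and take expectations. With theta_0 = psi_0 = 1 and psi_j the MA(infinity) weights, this gives
  gamma(k) - sum_i phi_i gamma(k-i) = c_k,
  c_k = sigma^2 * sum_{j=k..q} theta_j psi_{j-k}   (c_k = 0 for k > q),
using gamma(-m) = gamma(m).
psi-weights needed (psi_j = theta_j + sum_i phi_i psi_{j-i}):
  psi_1 = theta_1 + phi_1 = 0.481 + (-0.897) = -0.416
Right-hand sides:
  c_0 = sigma^2 (1 + theta_1 psi_1) = 4 * (1 + (0.481)(-0.416)) = 4 * 0.799904 = 3.199616
  c_1 = sigma^2 theta_1 = 4 * (0.481) = 1.924
  c_2 = 0
Equations for k = 0 and k = 1 (AR order 1):
  gamma(0) = phi_1 gamma(1) + c_0
  gamma(1) = phi_1 gamma(0) + c_1
Substituting the second into the first: gamma(0) (1 - phi_1^2) = c_0 + phi_1 c_1, so
  gamma(0) = (c_0 + phi_1 c_1) / (1 - phi_1^2) = (3.199616 + (-0.897)(1.924)) / (1 - (-0.897)^2) = 1.473788 / 0.195391 = 7.542763.
Therefore gamma(0) = 7.5428 (to 4 decimal places).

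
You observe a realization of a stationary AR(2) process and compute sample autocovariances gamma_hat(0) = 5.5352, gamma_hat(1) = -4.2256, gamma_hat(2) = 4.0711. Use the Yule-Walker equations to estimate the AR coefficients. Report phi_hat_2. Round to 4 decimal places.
\hat\phi_{2} = 0.3660

The Yule-Walker equations for an AR(p) process read, in matrix form,
  Gamma_p phi = r_p,   with   (Gamma_p)_{ij} = gamma(|i - j|),
                       (r_p)_i = gamma(i),   i,j = 1..p.
Substitute the sample gammas (Toeplitz matrix and right-hand side of size 2):
  Gamma_p = [[5.5352, -4.2256], [-4.2256, 5.5352]]
  r_p     = [-4.2256, 4.0711]
Written out:
  5.5352 phi_1 - 4.2256 phi_2 = -4.2256
  -4.2256 phi_1 + 5.5352 phi_2 = 4.0711
Solve by Cramer's rule:
  det = gamma(0)^2 - gamma(1)^2 = (5.5352)^2 - (-4.2256)^2 = 30.63843904 - 17.85569536 = 12.78274368
  phi_hat_1 = [gamma(1) gamma(0) - gamma(1) gamma(2)] / det = [(-4.2256)(5.5352) - (-4.2256)(4.0711)] / 12.78274368 = -6.18670096 / 12.78274368 = -0.484
  phi_hat_2 = [gamma(0) gamma(2) - gamma(1)^2] / det = [(5.5352)(4.0711) - (-4.2256)^2] / 12.78274368 = 4.67865736 / 12.78274368 = 0.366
So phi_hat = [-0.4840, 0.3660].
Therefore phi_hat_2 = 0.3660.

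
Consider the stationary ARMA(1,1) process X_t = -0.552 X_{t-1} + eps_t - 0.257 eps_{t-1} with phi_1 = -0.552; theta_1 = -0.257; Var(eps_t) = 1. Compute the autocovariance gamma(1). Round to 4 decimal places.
\gamma(1) = -1.3286

Multiply the model equation by X_{t-k} and take expectations. With theta_0 = psi_0 = 1 and psi_j the MA(infinity) weights, this gives
  gamma(k) - sum_i phi_i gamma(k-i) = c_k,
  c_k = sigma^2 * sum_{j=k..q} theta_j psi_{j-k}   (c_k = 0 for k > q),
using gamma(-m) = gamma(m).
psi-weights needed (psi_j = theta_j + sum_i phi_i psi_{j-i}):
  psi_1 = theta_1 + phi_1 = -0.257 + (-0.552) = -0.809
Right-hand sides:
  c_0 = sigma^2 (1 + theta_1 psi_1) = 1 * (1 + (-0.257)(-0.809)) = 1 * 1.207913 = 1.207913
  c_1 = sigma^2 theta_1 = 1 * (-0.257) = -0.257
  c_2 = 0
Equations for k = 0 and k = 1 (AR order 1):
  gamma(0) = phi_1 gamma(1) + c_0
  gamma(1) = phi_1 gamma(0) + c_1
Substituting the second into the first: gamma(0) (1 - phi_1^2) = c_0 + phi_1 c_1, so
  gamma(0) = (c_0 + phi_1 c_1) / (1 - phi_1^2) = (1.207913 + (-0.552)(-0.257)) / (1 - (-0.552)^2) = 1.349777 / 0.695296 = 1.941298.
  gamma(1) = phi_1 gamma(0) + c_1 = (-0.552)(1.941298) + (-0.257) = -1.328597.
Therefore gamma(1) = -1.3286 (to 4 decimal places).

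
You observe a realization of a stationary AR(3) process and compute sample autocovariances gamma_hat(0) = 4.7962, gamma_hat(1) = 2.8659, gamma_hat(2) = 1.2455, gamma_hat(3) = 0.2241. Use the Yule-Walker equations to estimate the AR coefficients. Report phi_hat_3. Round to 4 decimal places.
\hat\phi_{3} = -0.0660

The Yule-Walker equations for an AR(p) process read, in matrix form,
  Gamma_p phi = r_p,   with   (Gamma_p)_{ij} = gamma(|i - j|),
                       (r_p)_i = gamma(i),   i,j = 1..p.
Substitute the sample gammas (Toeplitz matrix and right-hand side of size 3):
  Gamma_p = [[4.7962, 2.8659, 1.2455], [2.8659, 4.7962, 2.8659], [1.2455, 2.8659, 4.7962]]
  r_p     = [2.8659, 1.2455, 0.2241]
Written out (R1..R3):
  (R1) 4.7962 phi_1 + 2.8659 phi_2 + 1.2455 phi_3 = 2.8659
  (R2) 2.8659 phi_1 + 4.7962 phi_2 + 2.8659 phi_3 = 1.2455
  (R3) 1.2455 phi_1 + 2.8659 phi_2 + 4.7962 phi_3 = 0.2241
Gaussian elimination:
  R2 <- R2 - (2.8659/4.7962) R1 = R2 - (0.597536) R1:  3.083723 phi_2 + 2.121669 phi_3 = -0.466977
  R3 <- R3 - (1.2455/4.7962) R1 = R3 - (0.259685) R1:  2.121669 phi_2 + 4.472763 phi_3 = -0.520131
  R3 <- R3 - (2.121669/3.083723) R2 = R3 - (0.688022) R2:  3.013007 phi_3 = -0.19884
Back-substitution:
  phi_hat_3 = -0.19884 / 3.013007 = -0.065994
  phi_hat_2 = (-0.466977 - (2.121669)(-0.065994)) / 3.083723 = -0.106028
  phi_hat_1 = (2.8659 - (2.8659)(-0.106028) - (1.2455)(-0.065994)) / 4.7962 = 0.678028
So phi_hat = [0.6780, -0.1060, -0.0660].
Therefore phi_hat_3 = -0.0660.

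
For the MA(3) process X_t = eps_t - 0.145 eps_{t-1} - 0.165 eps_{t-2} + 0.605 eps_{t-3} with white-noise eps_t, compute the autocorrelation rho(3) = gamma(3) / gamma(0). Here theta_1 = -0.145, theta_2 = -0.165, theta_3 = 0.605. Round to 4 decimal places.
\rho(3) = 0.4278

For an MA(q) process with theta_0 = 1, the autocovariance is
  gamma(k) = sigma^2 * sum_{i=0..q-k} theta_i * theta_{i+k},
and rho(k) = gamma(k) / gamma(0). Sigma^2 cancels.
  numerator   = (1)*(0.605) = 0.605.
  denominator = (1)^2 + (-0.145)^2 + (-0.165)^2 + (0.605)^2 = 1.414275.
  rho(3) = 0.605 / 1.414275 = 0.4278.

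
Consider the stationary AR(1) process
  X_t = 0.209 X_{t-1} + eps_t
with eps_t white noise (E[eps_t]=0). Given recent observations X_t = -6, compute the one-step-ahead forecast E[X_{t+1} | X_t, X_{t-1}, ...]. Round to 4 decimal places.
E[X_{t+1} \mid \mathcal F_t] = -1.2540

For an AR(p) model X_t = c + sum_i phi_i X_{t-i} + eps_t, the
one-step-ahead conditional mean is
  E[X_{t+1} | X_t, ...] = c + sum_i phi_i X_{t+1-i}.
Substitute known values:
  E[X_{t+1} | ...] = (0.209) * (-6)
                   = -1.2540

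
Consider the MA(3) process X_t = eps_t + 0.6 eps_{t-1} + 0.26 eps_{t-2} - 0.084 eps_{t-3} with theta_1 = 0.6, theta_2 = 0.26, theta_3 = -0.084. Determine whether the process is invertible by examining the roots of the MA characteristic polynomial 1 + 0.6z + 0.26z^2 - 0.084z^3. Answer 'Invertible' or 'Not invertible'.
\text{Invertible}

The MA(q) characteristic polynomial is P(z) = 1 + 0.6z + 0.26z^2 - 0.084z^3.
Invertibility requires all roots to lie outside the unit circle, i.e. |z| > 1 for every root.
Degree 3: look for a simple real root z0 first, then factor out (1 - z/z0) and solve the remaining quadratic.
Testing z0 = 5: P(5) = 1 + (0.6)(5) + (0.26)(5)^2 + (-0.084)(5)^3
  = 1 + (3) + (6.5) + (-10.5) = 0.  So z_0 = 5 is a root, |z_0| = 5.
Divide out the factor (1 - 0.2 z) = (1 - z/z0) (since 1/z0 = 0.2):
  P(z) = (1 - 0.2 z)(1 + (0.8) z + (0.42) z^2)
  [check: z-coef 0.8 - (0.2) = 0.6; z^2-coef 0.42 - (0.2)(0.8) = 0.26; z^3-coef -(0.2)(0.42) = -0.084.]
Remaining roots from the quadratic factor 1 + (0.8) z + (0.42) z^2:
  Set 1 + (0.8) z + (0.42) z^2 = 0, i.e. a z^2 + b z + c = 0 with a = 0.42, b = 0.8, c = 1.
  Discriminant D = b^2 - 4ac = (0.8)^2 - 4*(0.42)*1 = 0.64 - (1.68) = -1.04.
  D < 0, so the roots are the complex-conjugate pair z = (-b +/- i sqrt(-D)) / (2a) = -0.9524 +/- 1.2141i.
  For a conjugate pair |z|^2 = z * conj(z) = (product of roots) = c/a = 1/(0.42) = 2.380952, so |z| = sqrt(2.380952) = 1.543 for both roots.
Moduli of all roots: 5.0000, 1.5430, 1.5430.
All moduli strictly greater than 1? Yes.
Verdict: Invertible.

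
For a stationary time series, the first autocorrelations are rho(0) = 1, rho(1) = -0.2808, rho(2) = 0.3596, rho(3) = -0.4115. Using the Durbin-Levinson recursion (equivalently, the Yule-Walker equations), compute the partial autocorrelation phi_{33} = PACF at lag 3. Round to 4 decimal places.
\phi_{33} = -0.3060

The PACF at lag k is phi_{kk}, the last component of the solution
to the Yule-Walker system G_k phi = r_k where
  (G_k)_{ij} = rho(|i - j|), (r_k)_i = rho(i), i,j = 1..k.
Equivalently, Durbin-Levinson gives phi_{kk} iteratively:
  phi_{11} = rho(1)
  phi_{kk} = [rho(k) - sum_{j=1..k-1} phi_{k-1,j} rho(k-j)]
            / [1 - sum_{j=1..k-1} phi_{k-1,j} rho(j)],
  phi_{k,j} = phi_{k-1,j} - phi_{kk} phi_{k-1,k-j},  j = 1..k-1.
Step k = 1:
  phi_11 = rho(1) = -0.2808.
Step k = 2:
  phi_22 = [rho(2) - phi_11 rho(1)] / [1 - phi_11 rho(1)] = [0.3596 - (-0.2808)(-0.2808)] / [1 - (-0.2808)(-0.2808)]
         = 0.28075136 / 0.92115136 = 0.304783.
  Update: phi_21 = phi_11 - phi_22 phi_11 = -0.2808 - (0.304783)(-0.2808) = -0.195217.
Step k = 3:
  phi_33 = [rho(3) - phi_21 rho(2) - phi_22 rho(1)] / [1 - phi_21 rho(1) - phi_22 rho(2)]
    numerator   = -0.4115 - (-0.195217)(0.3596) - (0.304783)(-0.2808) = -0.25571691
    denominator = 1 - (-0.195217)(-0.2808) - (0.304783)(0.3596) = 0.83558309
  phi_33 = -0.25571691 / 0.83558309 = -0.306.
Therefore phi_{33} = -0.3060.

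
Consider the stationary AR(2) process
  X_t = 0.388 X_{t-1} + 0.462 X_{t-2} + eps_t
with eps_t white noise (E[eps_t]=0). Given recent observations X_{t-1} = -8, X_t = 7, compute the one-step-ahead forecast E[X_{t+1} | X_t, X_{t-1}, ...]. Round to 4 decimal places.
E[X_{t+1} \mid \mathcal F_t] = -0.9800

For an AR(p) model X_t = c + sum_i phi_i X_{t-i} + eps_t, the
one-step-ahead conditional mean is
  E[X_{t+1} | X_t, ...] = c + sum_i phi_i X_{t+1-i}.
Substitute known values:
  E[X_{t+1} | ...] = (0.388) * (7) + (0.462) * (-8)
                   = -0.9800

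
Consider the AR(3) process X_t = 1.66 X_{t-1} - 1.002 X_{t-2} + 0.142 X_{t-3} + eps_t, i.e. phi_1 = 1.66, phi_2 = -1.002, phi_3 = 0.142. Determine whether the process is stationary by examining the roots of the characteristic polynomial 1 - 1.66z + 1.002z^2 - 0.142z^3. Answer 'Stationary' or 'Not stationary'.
\text{Stationary}

The AR(p) characteristic polynomial is P(z) = 1 - 1.66z + 1.002z^2 - 0.142z^3.
Stationarity requires all roots to lie outside the unit circle, i.e. |z| > 1 for every root.
Degree 3: look for a simple real root z0 first, then factor out (1 - z/z0) and solve the remaining quadratic.
Testing z0 = 5: P(5) = 1 + (-1.66)(5) + (1.002)(5)^2 + (-0.142)(5)^3
  = 1 + (-8.3) + (25.05) + (-17.75) = 0.  So z_0 = 5 is a root, |z_0| = 5.
Divide out the factor (1 - 0.2 z) = (1 - z/z0) (since 1/z0 = 0.2):
  P(z) = (1 - 0.2 z)(1 + (-1.46) z + (0.71) z^2)
  [check: z-coef -1.46 - (0.2) = -1.66; z^2-coef 0.71 - (0.2)(-1.46) = 1.002; z^3-coef -(0.2)(0.71) = -0.142.]
Remaining roots from the quadratic factor 1 + (-1.46) z + (0.71) z^2:
  Set 1 + (-1.46) z + (0.71) z^2 = 0, i.e. a z^2 + b z + c = 0 with a = 0.71, b = -1.46, c = 1.
  Discriminant D = b^2 - 4ac = (-1.46)^2 - 4*(0.71)*1 = 2.1316 - (2.84) = -0.7084.
  D < 0, so the roots are the complex-conjugate pair z = (-b +/- i sqrt(-D)) / (2a) = 1.0282 +/- 0.5927i.
  For a conjugate pair |z|^2 = z * conj(z) = (product of roots) = c/a = 1/(0.71) = 1.408451, so |z| = sqrt(1.408451) = 1.1868 for both roots.
Moduli of all roots: 5.0000, 1.1868, 1.1868.
All moduli strictly greater than 1? Yes.
Verdict: Stationary.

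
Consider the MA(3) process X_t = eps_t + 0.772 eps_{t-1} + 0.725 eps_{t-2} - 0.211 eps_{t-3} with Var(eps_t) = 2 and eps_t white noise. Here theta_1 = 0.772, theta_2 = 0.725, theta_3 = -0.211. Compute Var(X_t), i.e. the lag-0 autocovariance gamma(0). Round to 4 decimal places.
\gamma(0) = 4.3323

For an MA(q) process X_t = eps_t + sum_i theta_i eps_{t-i} with
Var(eps_t) = sigma^2, the variance is
  gamma(0) = sigma^2 * (1 + sum_i theta_i^2).
  sum_i theta_i^2 = (0.772)^2 + (0.725)^2 + (-0.211)^2 = 0.595984 + 0.525625 + 0.044521 = 1.16613.
  gamma(0) = 2 * (1 + 1.16613) = 2 * 2.16613 = 4.33226, which rounds to 4.3323.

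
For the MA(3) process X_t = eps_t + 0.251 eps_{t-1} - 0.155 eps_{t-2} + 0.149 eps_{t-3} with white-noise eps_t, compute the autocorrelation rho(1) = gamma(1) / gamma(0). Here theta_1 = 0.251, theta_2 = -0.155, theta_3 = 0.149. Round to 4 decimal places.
\rho(1) = 0.1704

For an MA(q) process with theta_0 = 1, the autocovariance is
  gamma(k) = sigma^2 * sum_{i=0..q-k} theta_i * theta_{i+k},
and rho(k) = gamma(k) / gamma(0). Sigma^2 cancels.
  numerator   = (1)*(0.251) + (0.251)*(-0.155) + (-0.155)*(0.149) = 0.189.
  denominator = (1)^2 + (0.251)^2 + (-0.155)^2 + (0.149)^2 = 1.109227.
  rho(1) = 0.189 / 1.109227 = 0.1704.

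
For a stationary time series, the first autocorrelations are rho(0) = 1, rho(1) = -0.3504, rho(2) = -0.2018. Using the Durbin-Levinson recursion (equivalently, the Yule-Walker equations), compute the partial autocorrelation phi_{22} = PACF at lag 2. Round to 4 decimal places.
\phi_{22} = -0.3700

The PACF at lag k is phi_{kk}, the last component of the solution
to the Yule-Walker system G_k phi = r_k where
  (G_k)_{ij} = rho(|i - j|), (r_k)_i = rho(i), i,j = 1..k.
Equivalently, Durbin-Levinson gives phi_{kk} iteratively:
  phi_{11} = rho(1)
  phi_{kk} = [rho(k) - sum_{j=1..k-1} phi_{k-1,j} rho(k-j)]
            / [1 - sum_{j=1..k-1} phi_{k-1,j} rho(j)],
  phi_{k,j} = phi_{k-1,j} - phi_{kk} phi_{k-1,k-j},  j = 1..k-1.
Step k = 1:
  phi_11 = rho(1) = -0.3504.
Step k = 2:
  phi_22 = [rho(2) - phi_11 rho(1)] / [1 - phi_11 rho(1)] = [-0.2018 - (-0.3504)(-0.3504)] / [1 - (-0.3504)(-0.3504)]
         = -0.32458016 / 0.87721984 = -0.37.
Therefore phi_{22} = -0.3700.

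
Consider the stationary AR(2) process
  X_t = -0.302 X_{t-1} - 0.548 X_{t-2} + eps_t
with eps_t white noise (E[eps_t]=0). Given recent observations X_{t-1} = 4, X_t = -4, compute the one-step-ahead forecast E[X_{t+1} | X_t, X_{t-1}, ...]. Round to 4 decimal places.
E[X_{t+1} \mid \mathcal F_t] = -0.9840

For an AR(p) model X_t = c + sum_i phi_i X_{t-i} + eps_t, the
one-step-ahead conditional mean is
  E[X_{t+1} | X_t, ...] = c + sum_i phi_i X_{t+1-i}.
Substitute known values:
  E[X_{t+1} | ...] = (-0.302) * (-4) + (-0.548) * (4)
                   = -0.9840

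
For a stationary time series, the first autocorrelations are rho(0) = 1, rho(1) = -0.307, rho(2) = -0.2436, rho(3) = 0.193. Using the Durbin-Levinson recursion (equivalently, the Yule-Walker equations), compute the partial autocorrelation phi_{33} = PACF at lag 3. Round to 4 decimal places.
\phi_{33} = -0.0310

The PACF at lag k is phi_{kk}, the last component of the solution
to the Yule-Walker system G_k phi = r_k where
  (G_k)_{ij} = rho(|i - j|), (r_k)_i = rho(i), i,j = 1..k.
Equivalently, Durbin-Levinson gives phi_{kk} iteratively:
  phi_{11} = rho(1)
  phi_{kk} = [rho(k) - sum_{j=1..k-1} phi_{k-1,j} rho(k-j)]
            / [1 - sum_{j=1..k-1} phi_{k-1,j} rho(j)],
  phi_{k,j} = phi_{k-1,j} - phi_{kk} phi_{k-1,k-j},  j = 1..k-1.
Step k = 1:
  phi_11 = rho(1) = -0.307.
Step k = 2:
  phi_22 = [rho(2) - phi_11 rho(1)] / [1 - phi_11 rho(1)] = [-0.2436 - (-0.307)(-0.307)] / [1 - (-0.307)(-0.307)]
         = -0.337849 / 0.905751 = -0.373004.
  Update: phi_21 = phi_11 - phi_22 phi_11 = -0.307 - (-0.373004)(-0.307) = -0.421512.
Step k = 3:
  phi_33 = [rho(3) - phi_21 rho(2) - phi_22 rho(1)] / [1 - phi_21 rho(1) - phi_22 rho(2)]
    numerator   = 0.193 - (-0.421512)(-0.2436) - (-0.373004)(-0.307) = -0.02419271
    denominator = 1 - (-0.421512)(-0.307) - (-0.373004)(-0.2436) = 0.77973188
  phi_33 = -0.02419271 / 0.77973188 = -0.031.
Therefore phi_{33} = -0.0310.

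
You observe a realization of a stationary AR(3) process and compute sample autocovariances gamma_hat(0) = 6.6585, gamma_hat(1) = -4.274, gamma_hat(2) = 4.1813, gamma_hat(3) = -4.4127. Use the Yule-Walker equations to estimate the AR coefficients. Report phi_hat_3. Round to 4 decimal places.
\hat\phi_{3} = -0.3380

The Yule-Walker equations for an AR(p) process read, in matrix form,
  Gamma_p phi = r_p,   with   (Gamma_p)_{ij} = gamma(|i - j|),
                       (r_p)_i = gamma(i),   i,j = 1..p.
Substitute the sample gammas (Toeplitz matrix and right-hand side of size 3):
  Gamma_p = [[6.6585, -4.274, 4.1813], [-4.274, 6.6585, -4.274], [4.1813, -4.274, 6.6585]]
  r_p     = [-4.274, 4.1813, -4.4127]
Written out (R1..R3):
  (R1) 6.6585 phi_1 - 4.274 phi_2 + 4.1813 phi_3 = -4.274
  (R2) -4.274 phi_1 + 6.6585 phi_2 - 4.274 phi_3 = 4.1813
  (R3) 4.1813 phi_1 - 4.274 phi_2 + 6.6585 phi_3 = -4.4127
Gaussian elimination:
  R2 <- R2 - (-4.274/6.6585) R1 = R2 - (-0.641886) R1:  3.915078 phi_2 - 1.590081 phi_3 = 1.437878
  R3 <- R3 - (4.1813/6.6585) R1 = R3 - (0.627964) R1:  -1.590081 phi_2 + 4.032793 phi_3 = -1.728781
  R3 <- R3 - (-1.590081/3.915078) R2 = R3 - (-0.406143) R2:  3.386993 phi_3 = -1.144797
Back-substitution:
  phi_hat_3 = -1.144797 / 3.386993 = -0.337998
  phi_hat_2 = (1.437878 - (-1.590081)(-0.337998)) / 3.915078 = 0.229991
  phi_hat_1 = (-4.274 - (-4.274)(0.229991) - (4.1813)(-0.337998)) / 6.6585 = -0.282007
So phi_hat = [-0.2820, 0.2300, -0.3380].
Therefore phi_hat_3 = -0.3380.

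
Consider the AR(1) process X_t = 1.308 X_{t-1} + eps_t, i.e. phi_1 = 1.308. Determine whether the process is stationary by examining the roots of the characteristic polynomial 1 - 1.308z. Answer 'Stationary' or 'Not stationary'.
\text{Not stationary}

The AR(p) characteristic polynomial is P(z) = 1 - 1.308z.
Stationarity requires all roots to lie outside the unit circle, i.e. |z| > 1 for every root.
This is linear in z: 1 + (-1.308) z = 0  =>  z = -1/(-1.308) = 0.764526,  |z| = 0.764526.
Moduli of all roots: 0.7645.
All moduli strictly greater than 1? No.
Verdict: Not stationary.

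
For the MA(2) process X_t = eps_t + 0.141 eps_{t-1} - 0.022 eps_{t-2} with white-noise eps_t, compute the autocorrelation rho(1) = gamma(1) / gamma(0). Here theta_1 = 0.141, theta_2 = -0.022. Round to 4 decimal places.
\rho(1) = 0.1351

For an MA(q) process with theta_0 = 1, the autocovariance is
  gamma(k) = sigma^2 * sum_{i=0..q-k} theta_i * theta_{i+k},
and rho(k) = gamma(k) / gamma(0). Sigma^2 cancels.
  numerator   = (1)*(0.141) + (0.141)*(-0.022) = 0.137898.
  denominator = (1)^2 + (0.141)^2 + (-0.022)^2 = 1.020365.
  rho(1) = 0.137898 / 1.020365 = 0.1351.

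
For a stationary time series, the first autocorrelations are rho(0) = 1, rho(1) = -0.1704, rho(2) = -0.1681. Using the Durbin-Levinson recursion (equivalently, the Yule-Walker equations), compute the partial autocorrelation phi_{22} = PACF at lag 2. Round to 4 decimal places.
\phi_{22} = -0.2030

The PACF at lag k is phi_{kk}, the last component of the solution
to the Yule-Walker system G_k phi = r_k where
  (G_k)_{ij} = rho(|i - j|), (r_k)_i = rho(i), i,j = 1..k.
Equivalently, Durbin-Levinson gives phi_{kk} iteratively:
  phi_{11} = rho(1)
  phi_{kk} = [rho(k) - sum_{j=1..k-1} phi_{k-1,j} rho(k-j)]
            / [1 - sum_{j=1..k-1} phi_{k-1,j} rho(j)],
  phi_{k,j} = phi_{k-1,j} - phi_{kk} phi_{k-1,k-j},  j = 1..k-1.
Step k = 1:
  phi_11 = rho(1) = -0.1704.
Step k = 2:
  phi_22 = [rho(2) - phi_11 rho(1)] / [1 - phi_11 rho(1)] = [-0.1681 - (-0.1704)(-0.1704)] / [1 - (-0.1704)(-0.1704)]
         = -0.19713616 / 0.97096384 = -0.203.
Therefore phi_{22} = -0.2030.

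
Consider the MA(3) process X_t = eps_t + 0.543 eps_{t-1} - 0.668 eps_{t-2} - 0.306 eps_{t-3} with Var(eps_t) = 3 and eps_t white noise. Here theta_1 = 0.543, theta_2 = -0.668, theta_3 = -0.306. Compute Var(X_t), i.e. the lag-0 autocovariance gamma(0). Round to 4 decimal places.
\gamma(0) = 5.5041

For an MA(q) process X_t = eps_t + sum_i theta_i eps_{t-i} with
Var(eps_t) = sigma^2, the variance is
  gamma(0) = sigma^2 * (1 + sum_i theta_i^2).
  sum_i theta_i^2 = (0.543)^2 + (-0.668)^2 + (-0.306)^2 = 0.294849 + 0.446224 + 0.093636 = 0.834709.
  gamma(0) = 3 * (1 + 0.834709) = 3 * 1.834709 = 5.504127, which rounds to 5.5041.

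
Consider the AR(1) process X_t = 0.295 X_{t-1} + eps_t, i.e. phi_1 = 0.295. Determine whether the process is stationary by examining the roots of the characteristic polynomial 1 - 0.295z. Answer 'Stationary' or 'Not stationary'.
\text{Stationary}

The AR(p) characteristic polynomial is P(z) = 1 - 0.295z.
Stationarity requires all roots to lie outside the unit circle, i.e. |z| > 1 for every root.
This is linear in z: 1 + (-0.295) z = 0  =>  z = -1/(-0.295) = 3.389831,  |z| = 3.389831.
Moduli of all roots: 3.3898.
All moduli strictly greater than 1? Yes.
Verdict: Stationary.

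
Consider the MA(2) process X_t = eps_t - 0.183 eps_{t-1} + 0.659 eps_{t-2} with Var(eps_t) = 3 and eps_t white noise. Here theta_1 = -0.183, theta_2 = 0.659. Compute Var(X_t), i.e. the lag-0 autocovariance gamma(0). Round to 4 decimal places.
\gamma(0) = 4.4033

For an MA(q) process X_t = eps_t + sum_i theta_i eps_{t-i} with
Var(eps_t) = sigma^2, the variance is
  gamma(0) = sigma^2 * (1 + sum_i theta_i^2).
  sum_i theta_i^2 = (-0.183)^2 + (0.659)^2 = 0.033489 + 0.434281 = 0.46777.
  gamma(0) = 3 * (1 + 0.46777) = 3 * 1.46777 = 4.40331, which rounds to 4.4033.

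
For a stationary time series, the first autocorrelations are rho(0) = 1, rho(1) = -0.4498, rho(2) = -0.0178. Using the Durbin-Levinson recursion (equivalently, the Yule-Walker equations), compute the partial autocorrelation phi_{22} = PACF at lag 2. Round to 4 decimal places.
\phi_{22} = -0.2760

The PACF at lag k is phi_{kk}, the last component of the solution
to the Yule-Walker system G_k phi = r_k where
  (G_k)_{ij} = rho(|i - j|), (r_k)_i = rho(i), i,j = 1..k.
Equivalently, Durbin-Levinson gives phi_{kk} iteratively:
  phi_{11} = rho(1)
  phi_{kk} = [rho(k) - sum_{j=1..k-1} phi_{k-1,j} rho(k-j)]
            / [1 - sum_{j=1..k-1} phi_{k-1,j} rho(j)],
  phi_{k,j} = phi_{k-1,j} - phi_{kk} phi_{k-1,k-j},  j = 1..k-1.
Step k = 1:
  phi_11 = rho(1) = -0.4498.
Step k = 2:
  phi_22 = [rho(2) - phi_11 rho(1)] / [1 - phi_11 rho(1)] = [-0.0178 - (-0.4498)(-0.4498)] / [1 - (-0.4498)(-0.4498)]
         = -0.22012004 / 0.79767996 = -0.276.
Therefore phi_{22} = -0.2760.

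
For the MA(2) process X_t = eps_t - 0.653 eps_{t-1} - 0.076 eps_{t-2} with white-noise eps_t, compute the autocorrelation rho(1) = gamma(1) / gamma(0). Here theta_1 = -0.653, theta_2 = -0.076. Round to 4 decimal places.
\rho(1) = -0.4213

For an MA(q) process with theta_0 = 1, the autocovariance is
  gamma(k) = sigma^2 * sum_{i=0..q-k} theta_i * theta_{i+k},
and rho(k) = gamma(k) / gamma(0). Sigma^2 cancels.
  numerator   = (1)*(-0.653) + (-0.653)*(-0.076) = -0.603372.
  denominator = (1)^2 + (-0.653)^2 + (-0.076)^2 = 1.432185.
  rho(1) = -0.603372 / 1.432185 = -0.4213.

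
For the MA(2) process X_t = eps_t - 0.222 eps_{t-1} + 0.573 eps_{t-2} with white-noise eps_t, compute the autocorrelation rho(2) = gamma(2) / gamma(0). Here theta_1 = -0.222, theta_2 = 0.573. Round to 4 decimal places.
\rho(2) = 0.4159

For an MA(q) process with theta_0 = 1, the autocovariance is
  gamma(k) = sigma^2 * sum_{i=0..q-k} theta_i * theta_{i+k},
and rho(k) = gamma(k) / gamma(0). Sigma^2 cancels.
  numerator   = (1)*(0.573) = 0.573.
  denominator = (1)^2 + (-0.222)^2 + (0.573)^2 = 1.377613.
  rho(2) = 0.573 / 1.377613 = 0.4159.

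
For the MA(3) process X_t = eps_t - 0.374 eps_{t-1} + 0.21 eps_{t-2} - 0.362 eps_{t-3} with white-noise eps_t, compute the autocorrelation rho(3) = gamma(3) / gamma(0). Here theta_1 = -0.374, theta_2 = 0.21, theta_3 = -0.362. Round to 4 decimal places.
\rho(3) = -0.2753

For an MA(q) process with theta_0 = 1, the autocovariance is
  gamma(k) = sigma^2 * sum_{i=0..q-k} theta_i * theta_{i+k},
and rho(k) = gamma(k) / gamma(0). Sigma^2 cancels.
  numerator   = (1)*(-0.362) = -0.362.
  denominator = (1)^2 + (-0.374)^2 + (0.21)^2 + (-0.362)^2 = 1.31502.
  rho(3) = -0.362 / 1.31502 = -0.2753.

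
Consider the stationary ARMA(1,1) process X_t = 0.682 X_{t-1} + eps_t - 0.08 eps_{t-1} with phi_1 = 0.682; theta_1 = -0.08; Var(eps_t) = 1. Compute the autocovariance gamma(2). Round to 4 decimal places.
\gamma(2) = 0.7257

Multiply the model equation by X_{t-k} and take expectations. With theta_0 = psi_0 = 1 and psi_j the MA(infinity) weights, this gives
  gamma(k) - sum_i phi_i gamma(k-i) = c_k,
  c_k = sigma^2 * sum_{j=k..q} theta_j psi_{j-k}   (c_k = 0 for k > q),
using gamma(-m) = gamma(m).
psi-weights needed (psi_j = theta_j + sum_i phi_i psi_{j-i}):
  psi_1 = theta_1 + phi_1 = -0.08 + (0.682) = 0.602
Right-hand sides:
  c_0 = sigma^2 (1 + theta_1 psi_1) = 1 * (1 + (-0.08)(0.602)) = 1 * 0.95184 = 0.95184
  c_1 = sigma^2 theta_1 = 1 * (-0.08) = -0.08
  c_2 = 0
Equations for k = 0 and k = 1 (AR order 1):
  gamma(0) = phi_1 gamma(1) + c_0
  gamma(1) = phi_1 gamma(0) + c_1
Substituting the second into the first: gamma(0) (1 - phi_1^2) = c_0 + phi_1 c_1, so
  gamma(0) = (c_0 + phi_1 c_1) / (1 - phi_1^2) = (0.95184 + (0.682)(-0.08)) / (1 - (0.682)^2) = 0.89728 / 0.534876 = 1.677548.
  gamma(1) = phi_1 gamma(0) + c_1 = (0.682)(1.677548) + (-0.08) = 1.064088.
For k = 2 (> q): gamma(2) = phi_1 gamma(1) = (0.682)(1.064088) = 0.725708.
Therefore gamma(2) = 0.7257 (to 4 decimal places).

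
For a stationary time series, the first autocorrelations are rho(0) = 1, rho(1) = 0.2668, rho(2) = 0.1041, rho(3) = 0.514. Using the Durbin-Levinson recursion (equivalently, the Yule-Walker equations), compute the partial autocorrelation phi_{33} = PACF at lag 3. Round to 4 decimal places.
\phi_{33} = 0.5150

The PACF at lag k is phi_{kk}, the last component of the solution
to the Yule-Walker system G_k phi = r_k where
  (G_k)_{ij} = rho(|i - j|), (r_k)_i = rho(i), i,j = 1..k.
Equivalently, Durbin-Levinson gives phi_{kk} iteratively:
  phi_{11} = rho(1)
  phi_{kk} = [rho(k) - sum_{j=1..k-1} phi_{k-1,j} rho(k-j)]
            / [1 - sum_{j=1..k-1} phi_{k-1,j} rho(j)],
  phi_{k,j} = phi_{k-1,j} - phi_{kk} phi_{k-1,k-j},  j = 1..k-1.
Step k = 1:
  phi_11 = rho(1) = 0.2668.
Step k = 2:
  phi_22 = [rho(2) - phi_11 rho(1)] / [1 - phi_11 rho(1)] = [0.1041 - (0.2668)(0.2668)] / [1 - (0.2668)(0.2668)]
         = 0.03291776 / 0.92881776 = 0.03544.
  Update: phi_21 = phi_11 - phi_22 phi_11 = 0.2668 - (0.03544)(0.2668) = 0.257344.
Step k = 3:
  phi_33 = [rho(3) - phi_21 rho(2) - phi_22 rho(1)] / [1 - phi_21 rho(1) - phi_22 rho(2)]
    numerator   = 0.514 - (0.257344)(0.1041) - (0.03544)(0.2668) = 0.47775492
    denominator = 1 - (0.257344)(0.2668) - (0.03544)(0.1041) = 0.92765114
  phi_33 = 0.47775492 / 0.92765114 = 0.515.
Therefore phi_{33} = 0.5150.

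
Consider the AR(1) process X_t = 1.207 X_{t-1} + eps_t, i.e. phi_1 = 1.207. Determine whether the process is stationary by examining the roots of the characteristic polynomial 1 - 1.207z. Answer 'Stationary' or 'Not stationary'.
\text{Not stationary}

The AR(p) characteristic polynomial is P(z) = 1 - 1.207z.
Stationarity requires all roots to lie outside the unit circle, i.e. |z| > 1 for every root.
This is linear in z: 1 + (-1.207) z = 0  =>  z = -1/(-1.207) = 0.8285,  |z| = 0.8285.
Moduli of all roots: 0.8285.
All moduli strictly greater than 1? No.
Verdict: Not stationary.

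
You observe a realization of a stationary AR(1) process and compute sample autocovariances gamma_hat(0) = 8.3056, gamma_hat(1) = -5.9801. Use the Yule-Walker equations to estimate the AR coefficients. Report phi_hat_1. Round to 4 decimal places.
\hat\phi_{1} = -0.7200

The Yule-Walker equations for an AR(p) process read, in matrix form,
  Gamma_p phi = r_p,   with   (Gamma_p)_{ij} = gamma(|i - j|),
                       (r_p)_i = gamma(i),   i,j = 1..p.
Substitute the sample gammas (Toeplitz matrix and right-hand side of size 1):
  Gamma_p = [[8.3056]]
  r_p     = [-5.9801]
With p = 1 this is the single equation gamma(0) phi_1 = gamma(1):
  phi_hat_1 = gamma(1) / gamma(0) = -5.9801 / 8.3056 = -0.7200.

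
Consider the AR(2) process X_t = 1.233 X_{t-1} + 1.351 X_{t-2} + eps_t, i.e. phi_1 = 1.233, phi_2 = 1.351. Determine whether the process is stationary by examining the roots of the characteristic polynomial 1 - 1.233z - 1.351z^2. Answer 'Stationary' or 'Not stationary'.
\text{Not stationary}

The AR(p) characteristic polynomial is P(z) = 1 - 1.233z - 1.351z^2.
Stationarity requires all roots to lie outside the unit circle, i.e. |z| > 1 for every root.
Set 1 + (-1.233) z + (-1.351) z^2 = 0, i.e. a z^2 + b z + c = 0 with a = -1.351, b = -1.233, c = 1.
Discriminant D = b^2 - 4ac = (-1.233)^2 - 4*(-1.351)*1 = 1.520289 - (-5.404) = 6.924289.
D >= 0, so the roots are real: z = (-b +/- sqrt(D)) / (2a) = (1.233 +/- 2.631404) / (-2.702).
  z_1 = (1.233 + 2.631404) / (-2.702) = -1.4302,   |z_1| = 1.4302.
  z_2 = (1.233 - 2.631404) / (-2.702) = 0.5175,   |z_2| = 0.5175.
Moduli of all roots: 1.4302, 0.5175.
All moduli strictly greater than 1? No.
Verdict: Not stationary.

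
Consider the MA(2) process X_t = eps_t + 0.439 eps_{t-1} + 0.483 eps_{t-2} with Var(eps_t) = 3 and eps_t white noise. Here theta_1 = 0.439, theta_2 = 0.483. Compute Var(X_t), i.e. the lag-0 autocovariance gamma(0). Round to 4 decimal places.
\gamma(0) = 4.2780

For an MA(q) process X_t = eps_t + sum_i theta_i eps_{t-i} with
Var(eps_t) = sigma^2, the variance is
  gamma(0) = sigma^2 * (1 + sum_i theta_i^2).
  sum_i theta_i^2 = (0.439)^2 + (0.483)^2 = 0.192721 + 0.233289 = 0.42601.
  gamma(0) = 3 * (1 + 0.42601) = 3 * 1.42601 = 4.27803, which rounds to 4.2780.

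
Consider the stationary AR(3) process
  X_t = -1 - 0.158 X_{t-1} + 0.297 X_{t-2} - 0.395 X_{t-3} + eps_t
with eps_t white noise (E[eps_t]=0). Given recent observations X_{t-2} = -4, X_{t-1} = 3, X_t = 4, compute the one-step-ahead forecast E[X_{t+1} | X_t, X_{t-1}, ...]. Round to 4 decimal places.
E[X_{t+1} \mid \mathcal F_t] = 0.8390

For an AR(p) model X_t = c + sum_i phi_i X_{t-i} + eps_t, the
one-step-ahead conditional mean is
  E[X_{t+1} | X_t, ...] = c + sum_i phi_i X_{t+1-i}.
Substitute known values:
  E[X_{t+1} | ...] = -1 + (-0.158) * (4) + (0.297) * (3) + (-0.395) * (-4)
                   = 0.8390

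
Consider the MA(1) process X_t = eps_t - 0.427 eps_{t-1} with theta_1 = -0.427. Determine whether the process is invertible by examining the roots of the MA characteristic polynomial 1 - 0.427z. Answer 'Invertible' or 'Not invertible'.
\text{Invertible}

The MA(q) characteristic polynomial is P(z) = 1 - 0.427z.
Invertibility requires all roots to lie outside the unit circle, i.e. |z| > 1 for every root.
This is linear in z: 1 + (-0.427) z = 0  =>  z = -1/(-0.427) = 2.34192,  |z| = 2.34192.
Moduli of all roots: 2.3419.
All moduli strictly greater than 1? Yes.
Verdict: Invertible.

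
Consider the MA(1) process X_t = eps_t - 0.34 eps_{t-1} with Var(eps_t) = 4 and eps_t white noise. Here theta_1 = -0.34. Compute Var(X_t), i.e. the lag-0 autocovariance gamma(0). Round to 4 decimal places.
\gamma(0) = 4.4624

For an MA(q) process X_t = eps_t + sum_i theta_i eps_{t-i} with
Var(eps_t) = sigma^2, the variance is
  gamma(0) = sigma^2 * (1 + sum_i theta_i^2).
  sum_i theta_i^2 = (-0.34)^2 = 0.1156.
  gamma(0) = 4 * (1 + 0.1156) = 4 * 1.1156 = 4.4624.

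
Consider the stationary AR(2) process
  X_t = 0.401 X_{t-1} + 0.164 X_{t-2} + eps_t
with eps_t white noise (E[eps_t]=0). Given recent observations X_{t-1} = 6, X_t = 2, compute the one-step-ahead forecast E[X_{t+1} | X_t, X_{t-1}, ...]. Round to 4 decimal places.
E[X_{t+1} \mid \mathcal F_t] = 1.7860

For an AR(p) model X_t = c + sum_i phi_i X_{t-i} + eps_t, the
one-step-ahead conditional mean is
  E[X_{t+1} | X_t, ...] = c + sum_i phi_i X_{t+1-i}.
Substitute known values:
  E[X_{t+1} | ...] = (0.401) * (2) + (0.164) * (6)
                   = 1.7860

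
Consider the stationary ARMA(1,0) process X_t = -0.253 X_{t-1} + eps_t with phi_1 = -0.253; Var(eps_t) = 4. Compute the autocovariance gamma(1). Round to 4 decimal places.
\gamma(1) = -1.0812

Multiply the model equation by X_{t-k} and take expectations. With theta_0 = psi_0 = 1 and psi_j the MA(infinity) weights, this gives
  gamma(k) - sum_i phi_i gamma(k-i) = c_k,
  c_k = sigma^2 * sum_{j=k..q} theta_j psi_{j-k}   (c_k = 0 for k > q),
using gamma(-m) = gamma(m).
Pure AR (q = 0): c_0 = sigma^2 = 4, c_k = 0 for k >= 1.
Equations for k = 0 and k = 1 (AR order 1):
  gamma(0) = phi_1 gamma(1) + c_0
  gamma(1) = phi_1 gamma(0) + c_1
Substituting the second into the first: gamma(0) (1 - phi_1^2) = c_0 + phi_1 c_1, so
  gamma(0) = c_0 / (1 - phi_1^2) = 4 / (1 - (-0.253)^2) = 4 / 0.935991 = 4.273545.
  gamma(1) = phi_1 gamma(0) = (-0.253)(4.273545) = -1.081207.
Therefore gamma(1) = -1.0812 (to 4 decimal places).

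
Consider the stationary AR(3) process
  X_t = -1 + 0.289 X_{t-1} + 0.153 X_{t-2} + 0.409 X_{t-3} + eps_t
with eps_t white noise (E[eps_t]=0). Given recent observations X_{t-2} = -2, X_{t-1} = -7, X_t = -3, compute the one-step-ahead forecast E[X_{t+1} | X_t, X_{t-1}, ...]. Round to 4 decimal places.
E[X_{t+1} \mid \mathcal F_t] = -3.7560

For an AR(p) model X_t = c + sum_i phi_i X_{t-i} + eps_t, the
one-step-ahead conditional mean is
  E[X_{t+1} | X_t, ...] = c + sum_i phi_i X_{t+1-i}.
Substitute known values:
  E[X_{t+1} | ...] = -1 + (0.289) * (-3) + (0.153) * (-7) + (0.409) * (-2)
                   = -3.7560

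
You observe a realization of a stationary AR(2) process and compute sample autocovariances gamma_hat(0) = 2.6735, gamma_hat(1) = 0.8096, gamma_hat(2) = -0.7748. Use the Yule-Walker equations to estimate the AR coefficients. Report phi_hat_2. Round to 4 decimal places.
\hat\phi_{2} = -0.4200

The Yule-Walker equations for an AR(p) process read, in matrix form,
  Gamma_p phi = r_p,   with   (Gamma_p)_{ij} = gamma(|i - j|),
                       (r_p)_i = gamma(i),   i,j = 1..p.
Substitute the sample gammas (Toeplitz matrix and right-hand side of size 2):
  Gamma_p = [[2.6735, 0.8096], [0.8096, 2.6735]]
  r_p     = [0.8096, -0.7748]
Written out:
  2.6735 phi_1 + 0.8096 phi_2 = 0.8096
  0.8096 phi_1 + 2.6735 phi_2 = -0.7748
Solve by Cramer's rule:
  det = gamma(0)^2 - gamma(1)^2 = (2.6735)^2 - (0.8096)^2 = 7.14760225 - 0.65545216 = 6.49215009
  phi_hat_1 = [gamma(1) gamma(0) - gamma(1) gamma(2)] / det = [(0.8096)(2.6735) - (0.8096)(-0.7748)] / 6.49215009 = 2.79174368 / 6.49215009 = 0.43
  phi_hat_2 = [gamma(0) gamma(2) - gamma(1)^2] / det = [(2.6735)(-0.7748) - (0.8096)^2] / 6.49215009 = -2.72687996 / 6.49215009 = -0.42
So phi_hat = [0.4300, -0.4200].
Therefore phi_hat_2 = -0.4200.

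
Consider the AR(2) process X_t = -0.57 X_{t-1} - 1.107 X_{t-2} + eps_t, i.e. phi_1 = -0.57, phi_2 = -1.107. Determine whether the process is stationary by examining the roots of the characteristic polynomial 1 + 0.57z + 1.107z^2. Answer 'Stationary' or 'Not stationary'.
\text{Not stationary}

The AR(p) characteristic polynomial is P(z) = 1 + 0.57z + 1.107z^2.
Stationarity requires all roots to lie outside the unit circle, i.e. |z| > 1 for every root.
Set 1 + (0.57) z + (1.107) z^2 = 0, i.e. a z^2 + b z + c = 0 with a = 1.107, b = 0.57, c = 1.
Discriminant D = b^2 - 4ac = (0.57)^2 - 4*(1.107)*1 = 0.3249 - (4.428) = -4.1031.
D < 0, so the roots are the complex-conjugate pair z = (-b +/- i sqrt(-D)) / (2a) = -0.2575 +/- 0.9149i.
For a conjugate pair |z|^2 = z * conj(z) = (product of roots) = c/a = 1/(1.107) = 0.903342, so |z| = sqrt(0.903342) = 0.9504 for both roots.
Moduli of all roots: 0.9504, 0.9504.
All moduli strictly greater than 1? No.
Verdict: Not stationary.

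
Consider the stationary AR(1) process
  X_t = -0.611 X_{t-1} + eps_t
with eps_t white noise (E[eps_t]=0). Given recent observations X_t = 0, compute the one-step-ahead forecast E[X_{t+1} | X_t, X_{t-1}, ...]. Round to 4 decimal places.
E[X_{t+1} \mid \mathcal F_t] = 0.0000

For an AR(p) model X_t = c + sum_i phi_i X_{t-i} + eps_t, the
one-step-ahead conditional mean is
  E[X_{t+1} | X_t, ...] = c + sum_i phi_i X_{t+1-i}.
Substitute known values:
  E[X_{t+1} | ...] = (-0.611) * (0)
                   = 0.0000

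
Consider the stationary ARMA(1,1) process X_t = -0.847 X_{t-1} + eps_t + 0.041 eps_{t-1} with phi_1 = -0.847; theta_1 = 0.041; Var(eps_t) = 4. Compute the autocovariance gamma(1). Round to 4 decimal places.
\gamma(1) = -11.0125

Multiply the model equation by X_{t-k} and take expectations. With theta_0 = psi_0 = 1 and psi_j the MA(infinity) weights, this gives
  gamma(k) - sum_i phi_i gamma(k-i) = c_k,
  c_k = sigma^2 * sum_{j=k..q} theta_j psi_{j-k}   (c_k = 0 for k > q),
using gamma(-m) = gamma(m).
psi-weights needed (psi_j = theta_j + sum_i phi_i psi_{j-i}):
  psi_1 = theta_1 + phi_1 = 0.041 + (-0.847) = -0.806
Right-hand sides:
  c_0 = sigma^2 (1 + theta_1 psi_1) = 4 * (1 + (0.041)(-0.806)) = 4 * 0.966954 = 3.867816
  c_1 = sigma^2 theta_1 = 4 * (0.041) = 0.164
  c_2 = 0
Equations for k = 0 and k = 1 (AR order 1):
  gamma(0) = phi_1 gamma(1) + c_0
  gamma(1) = phi_1 gamma(0) + c_1
Substituting the second into the first: gamma(0) (1 - phi_1^2) = c_0 + phi_1 c_1, so
  gamma(0) = (c_0 + phi_1 c_1) / (1 - phi_1^2) = (3.867816 + (-0.847)(0.164)) / (1 - (-0.847)^2) = 3.728908 / 0.282591 = 13.195424.
  gamma(1) = phi_1 gamma(0) + c_1 = (-0.847)(13.195424) + (0.164) = -11.012524.
Therefore gamma(1) = -11.0125 (to 4 decimal places).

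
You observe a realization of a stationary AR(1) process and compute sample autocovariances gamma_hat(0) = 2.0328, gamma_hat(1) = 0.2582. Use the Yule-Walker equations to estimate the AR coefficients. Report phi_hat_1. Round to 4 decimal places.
\hat\phi_{1} = 0.1270

The Yule-Walker equations for an AR(p) process read, in matrix form,
  Gamma_p phi = r_p,   with   (Gamma_p)_{ij} = gamma(|i - j|),
                       (r_p)_i = gamma(i),   i,j = 1..p.
Substitute the sample gammas (Toeplitz matrix and right-hand side of size 1):
  Gamma_p = [[2.0328]]
  r_p     = [0.2582]
With p = 1 this is the single equation gamma(0) phi_1 = gamma(1):
  phi_hat_1 = gamma(1) / gamma(0) = 0.2582 / 2.0328 = 0.1270.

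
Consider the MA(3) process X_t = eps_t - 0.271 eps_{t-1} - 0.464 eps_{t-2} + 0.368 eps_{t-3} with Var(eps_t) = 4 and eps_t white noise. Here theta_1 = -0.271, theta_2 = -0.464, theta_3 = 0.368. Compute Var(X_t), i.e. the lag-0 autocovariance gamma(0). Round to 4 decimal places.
\gamma(0) = 5.6966

For an MA(q) process X_t = eps_t + sum_i theta_i eps_{t-i} with
Var(eps_t) = sigma^2, the variance is
  gamma(0) = sigma^2 * (1 + sum_i theta_i^2).
  sum_i theta_i^2 = (-0.271)^2 + (-0.464)^2 + (0.368)^2 = 0.073441 + 0.215296 + 0.135424 = 0.424161.
  gamma(0) = 4 * (1 + 0.424161) = 4 * 1.424161 = 5.696644, which rounds to 5.6966.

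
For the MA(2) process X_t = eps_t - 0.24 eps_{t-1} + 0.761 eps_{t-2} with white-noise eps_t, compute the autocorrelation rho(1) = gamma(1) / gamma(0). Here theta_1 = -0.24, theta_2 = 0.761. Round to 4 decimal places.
\rho(1) = -0.2582

For an MA(q) process with theta_0 = 1, the autocovariance is
  gamma(k) = sigma^2 * sum_{i=0..q-k} theta_i * theta_{i+k},
and rho(k) = gamma(k) / gamma(0). Sigma^2 cancels.
  numerator   = (1)*(-0.24) + (-0.24)*(0.761) = -0.42264.
  denominator = (1)^2 + (-0.24)^2 + (0.761)^2 = 1.636721.
  rho(1) = -0.42264 / 1.636721 = -0.2582.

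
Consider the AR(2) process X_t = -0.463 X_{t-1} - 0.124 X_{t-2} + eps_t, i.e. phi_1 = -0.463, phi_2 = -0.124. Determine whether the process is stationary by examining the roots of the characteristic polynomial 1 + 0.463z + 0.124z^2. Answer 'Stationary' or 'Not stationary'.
\text{Stationary}

The AR(p) characteristic polynomial is P(z) = 1 + 0.463z + 0.124z^2.
Stationarity requires all roots to lie outside the unit circle, i.e. |z| > 1 for every root.
Set 1 + (0.463) z + (0.124) z^2 = 0, i.e. a z^2 + b z + c = 0 with a = 0.124, b = 0.463, c = 1.
Discriminant D = b^2 - 4ac = (0.463)^2 - 4*(0.124)*1 = 0.214369 - (0.496) = -0.281631.
D < 0, so the roots are the complex-conjugate pair z = (-b +/- i sqrt(-D)) / (2a) = -1.8669 +/- 2.1399i.
For a conjugate pair |z|^2 = z * conj(z) = (product of roots) = c/a = 1/(0.124) = 8.064516, so |z| = sqrt(8.064516) = 2.8398 for both roots.
Moduli of all roots: 2.8398, 2.8398.
All moduli strictly greater than 1? Yes.
Verdict: Stationary.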